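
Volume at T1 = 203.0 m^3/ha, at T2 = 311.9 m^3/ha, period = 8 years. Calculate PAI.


Formula: PAI = (V_T2 - V_T1) / (T2 - T1)
Volume increment = 311.9 - 203.0 = 108.9 m^3/ha
PAI = 108.9 / 8 = 13.61 m^3/ha/year

13.61


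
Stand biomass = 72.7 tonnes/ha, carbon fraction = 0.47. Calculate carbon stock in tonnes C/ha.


Formula: Carbon Stock = Biomass * Carbon Fraction
C = 72.7 t/ha * 0.47
C = 34.2 t C/ha

34.2


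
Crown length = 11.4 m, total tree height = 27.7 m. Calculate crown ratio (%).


Formula: Crown Ratio = (Crown Length / Total Height) * 100
CR = (11.4 m / 27.7 m) * 100
CR = 0.4116 * 100 = 41.2%

41.2


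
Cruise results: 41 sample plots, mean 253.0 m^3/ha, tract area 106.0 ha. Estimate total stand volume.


Formula: Total Volume = Mean Volume per ha * Total Area
Total Volume = 253.0 m^3/ha * 106.0 ha
Total Volume = 26818 m^3

26818


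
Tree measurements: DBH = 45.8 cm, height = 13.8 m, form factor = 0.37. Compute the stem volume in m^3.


Formula: V = pi * (DBH/200)^2 * H * ff
Radius = DBH/200 = 45.8/200 = 0.229 m
Radius^2 = 0.229^2 = 0.052441 m^2
V = pi * 0.052441 * 13.8 * 0.37
V = 0.841 m^3

0.841


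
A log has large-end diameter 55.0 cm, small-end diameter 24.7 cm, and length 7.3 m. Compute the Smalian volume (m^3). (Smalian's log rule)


Smalian: V = (A1 + A2)/2 * L,  A = pi*(D/200)^2
A1 = pi*(55.0/200)^2 = 0.237583 m^2
A2 = pi*(24.7/200)^2 = 0.047916 m^2
V = (0.237583+0.047916)/2*7.3 = 1.0421 m^3

1.0421


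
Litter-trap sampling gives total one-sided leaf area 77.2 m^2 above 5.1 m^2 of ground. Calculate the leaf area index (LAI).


Formula: LAI = total leaf area / ground area  (dimensionless)
LAI = 77.2 m^2 / 5.1 m^2
LAI = 15.14

15.14


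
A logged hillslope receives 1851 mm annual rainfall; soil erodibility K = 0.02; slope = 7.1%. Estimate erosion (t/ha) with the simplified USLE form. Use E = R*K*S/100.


Formula: E = R * K * S / 100  (simplified USLE)
R * K = 1851 * 0.02 = 37.02
E = 37.02 * 7.1 / 100 = 2.63 t/ha

2.63


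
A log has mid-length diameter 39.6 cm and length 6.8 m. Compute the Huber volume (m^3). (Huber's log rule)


Huber: V = Am * L,  Am = pi*(Dm/200)^2
Am = pi*(39.6/200)^2 = 0.123163 m^2
V = 0.123163*6.8 = 0.8375 m^3

0.8375


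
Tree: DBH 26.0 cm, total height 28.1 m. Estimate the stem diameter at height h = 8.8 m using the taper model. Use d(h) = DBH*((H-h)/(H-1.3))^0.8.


Taper: d(h) = DBH * ((H - h) / (H - 1.3))^0.8
Numerator = H - h = 28.1 - 8.8 = 19.3 m
Denominator = H - 1.3 = 28.1 - 1.3 = 26.8 m
Ratio = 19.3 / 26.8 = 0.72015
d = 26.0 * 0.72015^0.8 = 20.0 cm

20.0


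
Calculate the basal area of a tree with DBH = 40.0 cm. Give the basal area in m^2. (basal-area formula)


Formula: BA = pi * (DBH/2)^2 / 10000  (cm^2 to m^2)
Radius = DBH/2 = 40.0/2 = 20.0 cm
BA = pi * 20.0^2 / 10000
   = 1256.6371 cm^2 / 10000
   = 0.1257 m^2

0.1257


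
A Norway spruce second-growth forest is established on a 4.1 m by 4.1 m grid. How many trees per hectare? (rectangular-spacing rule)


Formula: TPH = 10000 m^2/ha / (spacing_x * spacing_y)
Area per tree = 4.1 m * 4.1 m = 16.81 m^2
TPH = 10000 / 16.81 = 595 trees/ha

595


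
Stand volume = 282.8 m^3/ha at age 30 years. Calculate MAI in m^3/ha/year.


Formula: MAI = Total Volume / Stand Age
MAI = 282.8 m^3/ha / 30 years
MAI = 9.43 m^3/ha/year

9.43


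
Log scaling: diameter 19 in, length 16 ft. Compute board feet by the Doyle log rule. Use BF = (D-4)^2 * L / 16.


Doyle: BF = (D - 4)^2 * L / 16
Adjusted diameter = 19 - 4 = 15 in
(D-4)^2 = 15^2 = 225
BF = 225 * 16 / 16 = 225 BF

225


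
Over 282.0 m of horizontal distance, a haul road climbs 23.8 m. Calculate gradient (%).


Formula: Gradient = rise / run * 100
Gradient = 23.8 / 282.0 * 100 = 8.4%

8.4


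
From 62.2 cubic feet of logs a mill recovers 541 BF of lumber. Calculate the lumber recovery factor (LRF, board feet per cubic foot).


Formula: LRF = Lumber Output (BF) / Log Input (ft^3)
LRF = 541 BF / 62.2 ft^3
LRF = 8.7 BF/ft^3

8.7


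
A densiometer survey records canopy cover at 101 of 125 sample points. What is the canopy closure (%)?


Formula: Canopy closure = covered points / total points * 100
Closure = 101 / 125 * 100
Closure = 0.808 * 100 = 80.8%

80.8


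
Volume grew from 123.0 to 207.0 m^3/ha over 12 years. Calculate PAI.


Formula: PAI = (V_T2 - V_T1) / (T2 - T1)
Volume increment = 207.0 - 123.0 = 84.0 m^3/ha
PAI = 84.0 / 12 = 7.0 m^3/ha/year

7.0


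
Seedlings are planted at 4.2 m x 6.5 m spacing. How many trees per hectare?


Formula: TPH = 10000 m^2/ha / (spacing_x * spacing_y)
Area per tree = 4.2 m * 6.5 m = 27.3 m^2
TPH = 10000 / 27.3 = 366 trees/ha

366


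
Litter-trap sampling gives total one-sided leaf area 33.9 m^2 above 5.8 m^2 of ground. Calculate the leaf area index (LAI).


Formula: LAI = total leaf area / ground area  (dimensionless)
LAI = 33.9 m^2 / 5.8 m^2
LAI = 5.84

5.84


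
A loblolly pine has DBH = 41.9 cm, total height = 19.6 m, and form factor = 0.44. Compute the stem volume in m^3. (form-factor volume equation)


Formula: V = pi * (DBH/200)^2 * H * ff
Radius = DBH/200 = 41.9/200 = 0.2095 m
Radius^2 = 0.2095^2 = 0.04389025 m^2
V = pi * 0.04389025 * 19.6 * 0.44
V = 1.189 m^3

1.189


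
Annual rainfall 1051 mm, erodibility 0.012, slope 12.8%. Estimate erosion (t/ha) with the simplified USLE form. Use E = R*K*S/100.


Formula: E = R * K * S / 100  (simplified USLE)
R * K = 1051 * 0.012 = 12.612
E = 12.612 * 12.8 / 100 = 1.61 t/ha

1.61


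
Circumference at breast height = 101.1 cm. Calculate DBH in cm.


Formula: DBH = C / pi
DBH = 101.1 / pi
pi = 3.14159...
DBH = 32.2 cm

32.2


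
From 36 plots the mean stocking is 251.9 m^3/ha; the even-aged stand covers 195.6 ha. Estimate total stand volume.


Formula: Total Volume = Mean Volume per ha * Total Area
Total Volume = 251.9 m^3/ha * 195.6 ha
Total Volume = 49272 m^3

49272


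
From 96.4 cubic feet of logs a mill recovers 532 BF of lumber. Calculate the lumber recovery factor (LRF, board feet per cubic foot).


Formula: LRF = Lumber Output (BF) / Log Input (ft^3)
LRF = 532 BF / 96.4 ft^3
LRF = 5.52 BF/ft^3

5.52


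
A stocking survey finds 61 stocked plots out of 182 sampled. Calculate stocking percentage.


Formula: Stocking % = stocked plots / total plots * 100
Stocking = 61 / 182 * 100
Stocking = 0.3352 * 100 = 33.5%

33.5


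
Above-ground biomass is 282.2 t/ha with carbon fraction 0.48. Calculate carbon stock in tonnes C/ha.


Formula: Carbon Stock = Biomass * Carbon Fraction
C = 282.2 t/ha * 0.48
C = 135.5 t C/ha

135.5


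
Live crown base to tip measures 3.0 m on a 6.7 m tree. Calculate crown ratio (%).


Formula: Crown Ratio = (Crown Length / Total Height) * 100
CR = (3.0 m / 6.7 m) * 100
CR = 0.4478 * 100 = 44.8%

44.8


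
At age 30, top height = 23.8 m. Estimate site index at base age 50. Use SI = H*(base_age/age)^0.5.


Formula: SI = H_dom * (base_age / age)^0.5
Age ratio = 50 / 30 = 1.66667
sqrt(age_ratio) = 1.29099
SI = 23.8 * 1.29099 = 30.7 m

30.7


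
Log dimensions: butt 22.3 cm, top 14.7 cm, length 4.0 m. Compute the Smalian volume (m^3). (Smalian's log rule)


Smalian: V = (A1 + A2)/2 * L,  A = pi*(D/200)^2
A1 = pi*(22.3/200)^2 = 0.039057 m^2
A2 = pi*(14.7/200)^2 = 0.016972 m^2
V = (0.039057+0.016972)/2*4.0 = 0.1121 m^3

0.1121


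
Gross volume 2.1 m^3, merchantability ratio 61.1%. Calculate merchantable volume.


Formula: MV = V_total * (merchantable_pct / 100)
Merchantable fraction = 61.1% / 100 = 0.611
MV = 2.1 m^3 * 0.611 = 1.283 m^3

1.283


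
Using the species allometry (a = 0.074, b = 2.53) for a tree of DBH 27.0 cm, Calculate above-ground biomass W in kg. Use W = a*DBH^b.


Formula: W = a * DBH^b  (allometric power law)
DBH^b = 27.0^2.53 = 4181.6755
W = 0.074 * 4181.6755 = 309.4 kg

309.4


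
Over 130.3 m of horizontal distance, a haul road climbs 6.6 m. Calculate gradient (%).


Formula: Gradient = rise / run * 100
Gradient = 6.6 / 130.3 * 100 = 5.1%

5.1


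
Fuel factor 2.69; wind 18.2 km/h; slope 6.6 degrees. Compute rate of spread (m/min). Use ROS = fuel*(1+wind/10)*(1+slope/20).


Formula: ROS = fuel * (1 + wind/10) * (1 + slope/20)
Wind factor = 1 + 18.2/10 = 2.82
Slope factor = 1 + 6.6/20 = 1.33
ROS = 2.69 * 2.82 * 1.33 = 10.09 m/min

10.09


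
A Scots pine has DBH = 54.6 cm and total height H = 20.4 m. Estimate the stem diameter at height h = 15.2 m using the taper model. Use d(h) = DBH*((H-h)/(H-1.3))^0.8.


Taper: d(h) = DBH * ((H - h) / (H - 1.3))^0.8
Numerator = H - h = 20.4 - 15.2 = 5.2 m
Denominator = H - 1.3 = 20.4 - 1.3 = 19.1 m
Ratio = 5.2 / 19.1 = 0.27225
d = 54.6 * 0.27225^0.8 = 19.3 cm

19.3


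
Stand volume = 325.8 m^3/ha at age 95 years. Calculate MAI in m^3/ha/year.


Formula: MAI = Total Volume / Stand Age
MAI = 325.8 m^3/ha / 95 years
MAI = 3.43 m^3/ha/year

3.43


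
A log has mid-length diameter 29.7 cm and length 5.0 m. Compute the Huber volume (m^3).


Huber: V = Am * L,  Am = pi*(Dm/200)^2
Am = pi*(29.7/200)^2 = 0.069279 m^2
V = 0.069279*5.0 = 0.3464 m^3

0.3464


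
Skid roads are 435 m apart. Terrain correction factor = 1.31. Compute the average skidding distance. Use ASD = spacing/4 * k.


Formula: ASD = (spacing / 4) * correction
Uncorrected distance = spacing / 4 = 435 / 4 = 108.75 m
ASD = 108.75 * 1.31 = 142 m

142


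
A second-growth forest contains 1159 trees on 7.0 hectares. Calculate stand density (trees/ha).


Formula: Stand Density = N_trees / Area_ha
Density = 1159 trees / 7.0 ha
Density = 166 trees/ha

166


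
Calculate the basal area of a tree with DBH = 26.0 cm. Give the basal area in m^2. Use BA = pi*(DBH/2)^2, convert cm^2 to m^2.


Formula: BA = pi * (DBH/2)^2 / 10000  (cm^2 to m^2)
Radius = DBH/2 = 26.0/2 = 13.0 cm
BA = pi * 13.0^2 / 10000
   = 530.9292 cm^2 / 10000
   = 0.0531 m^2

0.0531


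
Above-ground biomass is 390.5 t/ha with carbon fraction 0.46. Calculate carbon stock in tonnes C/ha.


Formula: Carbon Stock = Biomass * Carbon Fraction
C = 390.5 t/ha * 0.46
C = 179.6 t C/ha

179.6


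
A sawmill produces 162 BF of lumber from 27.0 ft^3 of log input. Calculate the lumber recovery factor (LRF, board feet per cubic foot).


Formula: LRF = Lumber Output (BF) / Log Input (ft^3)
LRF = 162 BF / 27.0 ft^3
LRF = 6.0 BF/ft^3

6.0


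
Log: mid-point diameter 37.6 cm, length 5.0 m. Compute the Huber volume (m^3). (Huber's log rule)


Huber: V = Am * L,  Am = pi*(Dm/200)^2
Am = pi*(37.6/200)^2 = 0.111036 m^2
V = 0.111036*5.0 = 0.5552 m^3

0.5552


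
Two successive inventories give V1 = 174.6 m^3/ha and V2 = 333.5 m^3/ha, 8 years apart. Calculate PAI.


Formula: PAI = (V_T2 - V_T1) / (T2 - T1)
Volume increment = 333.5 - 174.6 = 158.9 m^3/ha
PAI = 158.9 / 8 = 19.86 m^3/ha/year

19.86


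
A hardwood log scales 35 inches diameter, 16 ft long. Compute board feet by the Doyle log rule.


Doyle: BF = (D - 4)^2 * L / 16
Adjusted diameter = 35 - 4 = 31 in
(D-4)^2 = 31^2 = 961
BF = 961 * 16 / 16 = 961 BF

961


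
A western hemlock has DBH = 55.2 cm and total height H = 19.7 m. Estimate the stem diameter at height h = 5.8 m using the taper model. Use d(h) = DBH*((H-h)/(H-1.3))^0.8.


Taper: d(h) = DBH * ((H - h) / (H - 1.3))^0.8
Numerator = H - h = 19.7 - 5.8 = 13.9 m
Denominator = H - 1.3 = 19.7 - 1.3 = 18.4 m
Ratio = 13.9 / 18.4 = 0.75543
d = 55.2 * 0.75543^0.8 = 44.1 cm

44.1


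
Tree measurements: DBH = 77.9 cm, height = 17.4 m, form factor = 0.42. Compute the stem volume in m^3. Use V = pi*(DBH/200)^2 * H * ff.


Formula: V = pi * (DBH/200)^2 * H * ff
Radius = DBH/200 = 77.9/200 = 0.3895 m
Radius^2 = 0.3895^2 = 0.15171025 m^2
V = pi * 0.15171025 * 17.4 * 0.42
V = 3.483 m^3

3.483


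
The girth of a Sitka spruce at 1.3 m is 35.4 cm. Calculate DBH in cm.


Formula: DBH = C / pi
DBH = 35.4 / pi
pi = 3.14159...
DBH = 11.3 cm

11.3


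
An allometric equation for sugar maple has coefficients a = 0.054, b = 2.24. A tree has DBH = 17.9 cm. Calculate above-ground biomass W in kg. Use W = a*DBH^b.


Formula: W = a * DBH^b  (allometric power law)
DBH^b = 17.9^2.24 = 640.3107
W = 0.054 * 640.3107 = 34.6 kg

34.6


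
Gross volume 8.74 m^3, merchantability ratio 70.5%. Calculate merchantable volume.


Formula: MV = V_total * (merchantable_pct / 100)
Merchantable fraction = 70.5% / 100 = 0.705
MV = 8.74 m^3 * 0.705 = 6.162 m^3

6.162


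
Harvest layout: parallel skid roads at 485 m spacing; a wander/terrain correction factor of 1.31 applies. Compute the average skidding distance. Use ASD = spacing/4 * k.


Formula: ASD = (spacing / 4) * correction
Uncorrected distance = spacing / 4 = 485 / 4 = 121.25 m
ASD = 121.25 * 1.31 = 159 m

159


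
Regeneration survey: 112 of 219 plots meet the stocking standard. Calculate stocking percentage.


Formula: Stocking % = stocked plots / total plots * 100
Stocking = 112 / 219 * 100
Stocking = 0.5114 * 100 = 51.1%

51.1


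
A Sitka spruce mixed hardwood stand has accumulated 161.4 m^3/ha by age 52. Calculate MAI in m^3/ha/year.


Formula: MAI = Total Volume / Stand Age
MAI = 161.4 m^3/ha / 52 years
MAI = 3.1 m^3/ha/year

3.1


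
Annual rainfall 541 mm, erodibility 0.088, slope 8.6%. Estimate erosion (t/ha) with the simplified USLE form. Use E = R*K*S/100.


Formula: E = R * K * S / 100  (simplified USLE)
R * K = 541 * 0.088 = 47.608
E = 47.608 * 8.6 / 100 = 4.09 t/ha

4.09


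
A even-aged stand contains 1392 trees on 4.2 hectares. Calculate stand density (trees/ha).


Formula: Stand Density = N_trees / Area_ha
Density = 1392 trees / 4.2 ha
Density = 331 trees/ha

331


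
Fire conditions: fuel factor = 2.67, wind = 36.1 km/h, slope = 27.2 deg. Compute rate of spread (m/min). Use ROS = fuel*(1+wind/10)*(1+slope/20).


Formula: ROS = fuel * (1 + wind/10) * (1 + slope/20)
Wind factor = 1 + 36.1/10 = 4.61
Slope factor = 1 + 27.2/20 = 2.36
ROS = 2.67 * 4.61 * 2.36 = 29.05 m/min

29.05


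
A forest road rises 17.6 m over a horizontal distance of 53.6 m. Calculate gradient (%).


Formula: Gradient = rise / run * 100
Gradient = 17.6 / 53.6 * 100 = 32.8%

32.8


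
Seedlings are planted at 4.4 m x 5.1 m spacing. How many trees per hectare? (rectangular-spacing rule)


Formula: TPH = 10000 m^2/ha / (spacing_x * spacing_y)
Area per tree = 4.4 m * 5.1 m = 22.44 m^2
TPH = 10000 / 22.44 = 446 trees/ha

446


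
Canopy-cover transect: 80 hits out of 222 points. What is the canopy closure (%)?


Formula: Canopy closure = covered points / total points * 100
Closure = 80 / 222 * 100
Closure = 0.3604 * 100 = 36.0%

36.0


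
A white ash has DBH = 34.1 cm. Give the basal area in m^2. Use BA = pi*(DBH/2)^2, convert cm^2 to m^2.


Formula: BA = pi * (DBH/2)^2 / 10000  (cm^2 to m^2)
Radius = DBH/2 = 34.1/2 = 17.05 cm
BA = pi * 17.05^2 / 10000
   = 913.2688 cm^2 / 10000
   = 0.0913 m^2

0.0913


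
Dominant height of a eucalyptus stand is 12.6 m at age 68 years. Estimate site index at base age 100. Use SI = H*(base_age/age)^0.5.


Formula: SI = H_dom * (base_age / age)^0.5
Age ratio = 100 / 68 = 1.47059
sqrt(age_ratio) = 1.21268
SI = 12.6 * 1.21268 = 15.3 m

15.3


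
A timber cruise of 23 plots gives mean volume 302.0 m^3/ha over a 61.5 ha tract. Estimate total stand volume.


Formula: Total Volume = Mean Volume per ha * Total Area
Total Volume = 302.0 m^3/ha * 61.5 ha
Total Volume = 18573 m^3

18573


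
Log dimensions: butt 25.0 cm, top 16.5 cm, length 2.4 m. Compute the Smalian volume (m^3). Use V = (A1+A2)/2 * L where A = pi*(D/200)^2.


Smalian: V = (A1 + A2)/2 * L,  A = pi*(D/200)^2
A1 = pi*(25.0/200)^2 = 0.049087 m^2
A2 = pi*(16.5/200)^2 = 0.021382 m^2
V = (0.049087+0.021382)/2*2.4 = 0.0846 m^3

0.0846


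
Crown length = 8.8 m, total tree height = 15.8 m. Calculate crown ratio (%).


Formula: Crown Ratio = (Crown Length / Total Height) * 100
CR = (8.8 m / 15.8 m) * 100
CR = 0.557 * 100 = 55.7%

55.7


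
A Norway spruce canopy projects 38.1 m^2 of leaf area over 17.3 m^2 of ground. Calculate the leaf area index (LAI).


Formula: LAI = total leaf area / ground area  (dimensionless)
LAI = 38.1 m^2 / 17.3 m^2
LAI = 2.2

2.2


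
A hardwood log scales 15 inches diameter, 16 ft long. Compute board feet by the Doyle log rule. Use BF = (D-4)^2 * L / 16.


Doyle: BF = (D - 4)^2 * L / 16
Adjusted diameter = 15 - 4 = 11 in
(D-4)^2 = 11^2 = 121
BF = 121 * 16 / 16 = 121 BF

121


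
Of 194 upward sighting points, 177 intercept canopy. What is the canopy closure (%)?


Formula: Canopy closure = covered points / total points * 100
Closure = 177 / 194 * 100
Closure = 0.9124 * 100 = 91.2%

91.2


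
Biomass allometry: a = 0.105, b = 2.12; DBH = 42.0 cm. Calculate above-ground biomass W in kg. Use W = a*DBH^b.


Formula: W = a * DBH^b  (allometric power law)
DBH^b = 42.0^2.12 = 2762.4123
W = 0.105 * 2762.4123 = 290.1 kg

290.1


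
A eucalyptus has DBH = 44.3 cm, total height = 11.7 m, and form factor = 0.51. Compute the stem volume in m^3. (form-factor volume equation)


Formula: V = pi * (DBH/200)^2 * H * ff
Radius = DBH/200 = 44.3/200 = 0.2215 m
Radius^2 = 0.2215^2 = 0.04906225 m^2
V = pi * 0.04906225 * 11.7 * 0.51
V = 0.92 m^3

0.92


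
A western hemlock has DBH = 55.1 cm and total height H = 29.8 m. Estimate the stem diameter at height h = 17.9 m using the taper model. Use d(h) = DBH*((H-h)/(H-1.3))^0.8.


Taper: d(h) = DBH * ((H - h) / (H - 1.3))^0.8
Numerator = H - h = 29.8 - 17.9 = 11.9 m
Denominator = H - 1.3 = 29.8 - 1.3 = 28.5 m
Ratio = 11.9 / 28.5 = 0.41754
d = 55.1 * 0.41754^0.8 = 27.4 cm

27.4


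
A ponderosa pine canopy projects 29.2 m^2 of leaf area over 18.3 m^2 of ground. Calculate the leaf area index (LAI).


Formula: LAI = total leaf area / ground area  (dimensionless)
LAI = 29.2 m^2 / 18.3 m^2
LAI = 1.6

1.6


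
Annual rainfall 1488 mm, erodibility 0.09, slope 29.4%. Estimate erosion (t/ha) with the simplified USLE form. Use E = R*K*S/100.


Formula: E = R * K * S / 100  (simplified USLE)
R * K = 1488 * 0.09 = 133.92
E = 133.92 * 29.4 / 100 = 39.37 t/ha

39.37


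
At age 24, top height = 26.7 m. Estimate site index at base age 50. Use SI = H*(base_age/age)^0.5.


Formula: SI = H_dom * (base_age / age)^0.5
Age ratio = 50 / 24 = 2.08333
sqrt(age_ratio) = 1.44338
SI = 26.7 * 1.44338 = 38.5 m

38.5


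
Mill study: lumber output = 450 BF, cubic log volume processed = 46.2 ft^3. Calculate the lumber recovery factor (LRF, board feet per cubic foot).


Formula: LRF = Lumber Output (BF) / Log Input (ft^3)
LRF = 450 BF / 46.2 ft^3
LRF = 9.74 BF/ft^3

9.74


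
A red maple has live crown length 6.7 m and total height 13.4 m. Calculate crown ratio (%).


Formula: Crown Ratio = (Crown Length / Total Height) * 100
CR = (6.7 m / 13.4 m) * 100
CR = 0.5 * 100 = 50.0%

50.0


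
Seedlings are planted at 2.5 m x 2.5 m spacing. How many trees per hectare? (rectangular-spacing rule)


Formula: TPH = 10000 m^2/ha / (spacing_x * spacing_y)
Area per tree = 2.5 m * 2.5 m = 6.25 m^2
TPH = 10000 / 6.25 = 1600 trees/ha

1600


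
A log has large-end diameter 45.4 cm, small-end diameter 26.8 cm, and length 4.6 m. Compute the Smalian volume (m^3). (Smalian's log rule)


Smalian: V = (A1 + A2)/2 * L,  A = pi*(D/200)^2
A1 = pi*(45.4/200)^2 = 0.161883 m^2
A2 = pi*(26.8/200)^2 = 0.05641 m^2
V = (0.161883+0.05641)/2*4.6 = 0.5021 m^3

0.5021


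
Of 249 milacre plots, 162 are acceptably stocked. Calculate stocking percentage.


Formula: Stocking % = stocked plots / total plots * 100
Stocking = 162 / 249 * 100
Stocking = 0.6506 * 100 = 65.1%

65.1


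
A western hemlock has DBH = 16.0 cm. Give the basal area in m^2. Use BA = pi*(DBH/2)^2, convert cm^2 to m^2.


Formula: BA = pi * (DBH/2)^2 / 10000  (cm^2 to m^2)
Radius = DBH/2 = 16.0/2 = 8.0 cm
BA = pi * 8.0^2 / 10000
   = 201.0619 cm^2 / 10000
   = 0.0201 m^2

0.0201


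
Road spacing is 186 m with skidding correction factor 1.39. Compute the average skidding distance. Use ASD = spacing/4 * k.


Formula: ASD = (spacing / 4) * correction
Uncorrected distance = spacing / 4 = 186 / 4 = 46.5 m
ASD = 46.5 * 1.39 = 65 m

65


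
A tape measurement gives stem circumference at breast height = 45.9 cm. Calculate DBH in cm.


Formula: DBH = C / pi
DBH = 45.9 / pi
pi = 3.14159...
DBH = 14.6 cm

14.6


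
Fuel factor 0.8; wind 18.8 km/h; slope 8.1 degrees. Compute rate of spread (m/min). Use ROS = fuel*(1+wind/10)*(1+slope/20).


Formula: ROS = fuel * (1 + wind/10) * (1 + slope/20)
Wind factor = 1 + 18.8/10 = 2.88
Slope factor = 1 + 8.1/20 = 1.405
ROS = 0.8 * 2.88 * 1.405 = 3.24 m/min

3.24


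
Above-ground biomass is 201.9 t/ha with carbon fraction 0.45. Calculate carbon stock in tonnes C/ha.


Formula: Carbon Stock = Biomass * Carbon Fraction
C = 201.9 t/ha * 0.45
C = 90.9 t C/ha

90.9


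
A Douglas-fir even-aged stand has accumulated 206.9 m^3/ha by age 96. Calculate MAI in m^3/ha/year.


Formula: MAI = Total Volume / Stand Age
MAI = 206.9 m^3/ha / 96 years
MAI = 2.16 m^3/ha/year

2.16


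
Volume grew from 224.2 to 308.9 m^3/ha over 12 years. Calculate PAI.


Formula: PAI = (V_T2 - V_T1) / (T2 - T1)
Volume increment = 308.9 - 224.2 = 84.7 m^3/ha
PAI = 84.7 / 12 = 7.06 m^3/ha/year

7.06


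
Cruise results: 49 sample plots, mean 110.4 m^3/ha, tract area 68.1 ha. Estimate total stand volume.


Formula: Total Volume = Mean Volume per ha * Total Area
Total Volume = 110.4 m^3/ha * 68.1 ha
Total Volume = 7518 m^3

7518


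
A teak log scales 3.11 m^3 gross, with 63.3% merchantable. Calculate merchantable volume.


Formula: MV = V_total * (merchantable_pct / 100)
Merchantable fraction = 63.3% / 100 = 0.633
MV = 3.11 m^3 * 0.633 = 1.969 m^3

1.969


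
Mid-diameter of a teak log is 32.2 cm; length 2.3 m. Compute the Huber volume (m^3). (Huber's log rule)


Huber: V = Am * L,  Am = pi*(Dm/200)^2
Am = pi*(32.2/200)^2 = 0.081433 m^2
V = 0.081433*2.3 = 0.1873 m^3

0.1873


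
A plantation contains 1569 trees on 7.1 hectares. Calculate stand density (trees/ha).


Formula: Stand Density = N_trees / Area_ha
Density = 1569 trees / 7.1 ha
Density = 221 trees/ha

221


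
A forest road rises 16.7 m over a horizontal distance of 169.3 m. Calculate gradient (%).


Formula: Gradient = rise / run * 100
Gradient = 16.7 / 169.3 * 100 = 9.9%

9.9


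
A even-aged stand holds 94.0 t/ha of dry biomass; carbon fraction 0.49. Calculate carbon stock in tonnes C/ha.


Formula: Carbon Stock = Biomass * Carbon Fraction
C = 94.0 t/ha * 0.49
C = 46.1 t C/ha

46.1


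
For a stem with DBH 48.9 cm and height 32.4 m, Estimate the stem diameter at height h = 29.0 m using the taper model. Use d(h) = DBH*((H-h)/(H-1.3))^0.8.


Taper: d(h) = DBH * ((H - h) / (H - 1.3))^0.8
Numerator = H - h = 32.4 - 29.0 = 3.4 m
Denominator = H - 1.3 = 32.4 - 1.3 = 31.1 m
Ratio = 3.4 / 31.1 = 0.10932
d = 48.9 * 0.10932^0.8 = 8.3 cm

8.3


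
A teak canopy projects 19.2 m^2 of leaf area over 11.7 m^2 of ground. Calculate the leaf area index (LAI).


Formula: LAI = total leaf area / ground area  (dimensionless)
LAI = 19.2 m^2 / 11.7 m^2
LAI = 1.64

1.64


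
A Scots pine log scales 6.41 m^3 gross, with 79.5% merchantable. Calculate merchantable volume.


Formula: MV = V_total * (merchantable_pct / 100)
Merchantable fraction = 79.5% / 100 = 0.795
MV = 6.41 m^3 * 0.795 = 5.096 m^3

5.096


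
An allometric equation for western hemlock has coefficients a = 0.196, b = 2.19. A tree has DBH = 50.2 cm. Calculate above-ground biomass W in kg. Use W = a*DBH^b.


Formula: W = a * DBH^b  (allometric power law)
DBH^b = 50.2^2.19 = 5303.2383
W = 0.196 * 5303.2383 = 1039.4 kg

1039.4


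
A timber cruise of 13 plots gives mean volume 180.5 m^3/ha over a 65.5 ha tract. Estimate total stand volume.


Formula: Total Volume = Mean Volume per ha * Total Area
Total Volume = 180.5 m^3/ha * 65.5 ha
Total Volume = 11823 m^3

11823


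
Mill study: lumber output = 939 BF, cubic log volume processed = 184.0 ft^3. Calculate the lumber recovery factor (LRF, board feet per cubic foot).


Formula: LRF = Lumber Output (BF) / Log Input (ft^3)
LRF = 939 BF / 184.0 ft^3
LRF = 5.1 BF/ft^3

5.1


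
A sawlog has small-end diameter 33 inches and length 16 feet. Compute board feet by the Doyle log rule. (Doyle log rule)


Doyle: BF = (D - 4)^2 * L / 16
Adjusted diameter = 33 - 4 = 29 in
(D-4)^2 = 29^2 = 841
BF = 841 * 16 / 16 = 841 BF

841


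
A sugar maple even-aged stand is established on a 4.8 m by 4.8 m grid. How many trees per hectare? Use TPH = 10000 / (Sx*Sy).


Formula: TPH = 10000 m^2/ha / (spacing_x * spacing_y)
Area per tree = 4.8 m * 4.8 m = 23.04 m^2
TPH = 10000 / 23.04 = 434 trees/ha

434


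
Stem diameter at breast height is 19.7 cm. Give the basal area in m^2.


Formula: BA = pi * (DBH/2)^2 / 10000  (cm^2 to m^2)
Radius = DBH/2 = 19.7/2 = 9.85 cm
BA = pi * 9.85^2 / 10000
   = 304.8052 cm^2 / 10000
   = 0.0305 m^2

0.0305


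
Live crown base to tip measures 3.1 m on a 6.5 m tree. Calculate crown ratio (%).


Formula: Crown Ratio = (Crown Length / Total Height) * 100
CR = (3.1 m / 6.5 m) * 100
CR = 0.4769 * 100 = 47.7%

47.7


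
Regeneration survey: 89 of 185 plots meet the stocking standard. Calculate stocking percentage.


Formula: Stocking % = stocked plots / total plots * 100
Stocking = 89 / 185 * 100
Stocking = 0.4811 * 100 = 48.1%

48.1


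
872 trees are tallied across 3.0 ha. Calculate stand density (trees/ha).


Formula: Stand Density = N_trees / Area_ha
Density = 872 trees / 3.0 ha
Density = 291 trees/ha

291


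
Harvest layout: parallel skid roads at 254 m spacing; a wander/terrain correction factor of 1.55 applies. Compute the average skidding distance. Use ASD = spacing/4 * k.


Formula: ASD = (spacing / 4) * correction
Uncorrected distance = spacing / 4 = 254 / 4 = 63.5 m
ASD = 63.5 * 1.55 = 98 m

98


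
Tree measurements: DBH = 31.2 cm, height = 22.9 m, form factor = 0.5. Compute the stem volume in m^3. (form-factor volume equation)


Formula: V = pi * (DBH/200)^2 * H * ff
Radius = DBH/200 = 31.2/200 = 0.156 m
Radius^2 = 0.156^2 = 0.024336 m^2
V = pi * 0.024336 * 22.9 * 0.5
V = 0.875 m^3

0.875


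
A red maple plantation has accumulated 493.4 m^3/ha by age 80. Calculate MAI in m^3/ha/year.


Formula: MAI = Total Volume / Stand Age
MAI = 493.4 m^3/ha / 80 years
MAI = 6.17 m^3/ha/year

6.17


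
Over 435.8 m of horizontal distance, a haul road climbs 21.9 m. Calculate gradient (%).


Formula: Gradient = rise / run * 100
Gradient = 21.9 / 435.8 * 100 = 5.0%

5.0


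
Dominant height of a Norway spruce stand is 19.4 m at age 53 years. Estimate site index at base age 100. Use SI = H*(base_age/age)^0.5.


Formula: SI = H_dom * (base_age / age)^0.5
Age ratio = 100 / 53 = 1.88679
sqrt(age_ratio) = 1.37361
SI = 19.4 * 1.37361 = 26.6 m

26.6


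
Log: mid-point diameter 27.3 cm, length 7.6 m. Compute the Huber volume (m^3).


Huber: V = Am * L,  Am = pi*(Dm/200)^2
Am = pi*(27.3/200)^2 = 0.058535 m^2
V = 0.058535*7.6 = 0.4449 m^3

0.4449


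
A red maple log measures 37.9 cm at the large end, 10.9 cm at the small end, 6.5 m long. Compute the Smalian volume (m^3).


Smalian: V = (A1 + A2)/2 * L,  A = pi*(D/200)^2
A1 = pi*(37.9/200)^2 = 0.112815 m^2
A2 = pi*(10.9/200)^2 = 0.009331 m^2
V = (0.112815+0.009331)/2*6.5 = 0.397 m^3

0.397


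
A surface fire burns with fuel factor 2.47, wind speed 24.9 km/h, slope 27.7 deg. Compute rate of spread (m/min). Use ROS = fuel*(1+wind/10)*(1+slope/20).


Formula: ROS = fuel * (1 + wind/10) * (1 + slope/20)
Wind factor = 1 + 24.9/10 = 3.49
Slope factor = 1 + 27.7/20 = 2.385
ROS = 2.47 * 3.49 * 2.385 = 20.56 m/min

20.56


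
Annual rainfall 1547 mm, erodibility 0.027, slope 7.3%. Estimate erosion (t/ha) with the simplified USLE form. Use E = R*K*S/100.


Formula: E = R * K * S / 100  (simplified USLE)
R * K = 1547 * 0.027 = 41.769
E = 41.769 * 7.3 / 100 = 3.05 t/ha

3.05


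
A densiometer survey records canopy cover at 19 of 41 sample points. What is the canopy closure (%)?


Formula: Canopy closure = covered points / total points * 100
Closure = 19 / 41 * 100
Closure = 0.4634 * 100 = 46.3%

46.3


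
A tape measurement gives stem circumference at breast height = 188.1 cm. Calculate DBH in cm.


Formula: DBH = C / pi
DBH = 188.1 / pi
pi = 3.14159...
DBH = 59.9 cm

59.9


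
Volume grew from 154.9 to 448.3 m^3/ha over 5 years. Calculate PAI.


Formula: PAI = (V_T2 - V_T1) / (T2 - T1)
Volume increment = 448.3 - 154.9 = 293.4 m^3/ha
PAI = 293.4 / 5 = 58.68 m^3/ha/year

58.68


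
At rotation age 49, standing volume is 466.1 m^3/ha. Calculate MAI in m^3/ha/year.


Formula: MAI = Total Volume / Stand Age
MAI = 466.1 m^3/ha / 49 years
MAI = 9.51 m^3/ha/year

9.51


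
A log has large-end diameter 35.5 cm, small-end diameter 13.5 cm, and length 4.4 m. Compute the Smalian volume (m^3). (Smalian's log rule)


Smalian: V = (A1 + A2)/2 * L,  A = pi*(D/200)^2
A1 = pi*(35.5/200)^2 = 0.09898 m^2
A2 = pi*(13.5/200)^2 = 0.014314 m^2
V = (0.09898+0.014314)/2*4.4 = 0.2492 m^3

0.2492


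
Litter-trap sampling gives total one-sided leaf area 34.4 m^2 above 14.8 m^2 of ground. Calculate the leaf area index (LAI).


Formula: LAI = total leaf area / ground area  (dimensionless)
LAI = 34.4 m^2 / 14.8 m^2
LAI = 2.32

2.32


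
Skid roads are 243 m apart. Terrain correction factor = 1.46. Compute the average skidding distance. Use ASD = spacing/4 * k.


Formula: ASD = (spacing / 4) * correction
Uncorrected distance = spacing / 4 = 243 / 4 = 60.75 m
ASD = 60.75 * 1.46 = 89 m

89


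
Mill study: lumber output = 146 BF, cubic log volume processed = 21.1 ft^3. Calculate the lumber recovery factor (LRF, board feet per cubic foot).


Formula: LRF = Lumber Output (BF) / Log Input (ft^3)
LRF = 146 BF / 21.1 ft^3
LRF = 6.92 BF/ft^3

6.92


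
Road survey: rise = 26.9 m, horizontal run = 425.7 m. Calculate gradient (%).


Formula: Gradient = rise / run * 100
Gradient = 26.9 / 425.7 * 100 = 6.3%

6.3


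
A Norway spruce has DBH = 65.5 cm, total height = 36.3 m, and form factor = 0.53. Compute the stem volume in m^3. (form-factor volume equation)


Formula: V = pi * (DBH/200)^2 * H * ff
Radius = DBH/200 = 65.5/200 = 0.3275 m
Radius^2 = 0.3275^2 = 0.10725625 m^2
V = pi * 0.10725625 * 36.3 * 0.53
V = 6.483 m^3

6.483


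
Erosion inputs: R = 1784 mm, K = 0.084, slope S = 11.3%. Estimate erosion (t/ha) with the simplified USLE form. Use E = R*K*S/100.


Formula: E = R * K * S / 100  (simplified USLE)
R * K = 1784 * 0.084 = 149.856
E = 149.856 * 11.3 / 100 = 16.93 t/ha

16.93


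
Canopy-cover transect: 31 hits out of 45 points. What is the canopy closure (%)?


Formula: Canopy closure = covered points / total points * 100
Closure = 31 / 45 * 100
Closure = 0.6889 * 100 = 68.9%

68.9


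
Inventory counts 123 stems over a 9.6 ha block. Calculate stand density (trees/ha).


Formula: Stand Density = N_trees / Area_ha
Density = 123 trees / 9.6 ha
Density = 13 trees/ha

13


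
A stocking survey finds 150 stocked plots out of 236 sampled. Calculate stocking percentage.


Formula: Stocking % = stocked plots / total plots * 100
Stocking = 150 / 236 * 100
Stocking = 0.6356 * 100 = 63.6%

63.6


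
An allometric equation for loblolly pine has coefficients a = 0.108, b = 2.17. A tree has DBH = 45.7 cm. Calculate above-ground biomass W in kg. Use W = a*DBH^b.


Formula: W = a * DBH^b  (allometric power law)
DBH^b = 45.7^2.17 = 3999.6147
W = 0.108 * 3999.6147 = 432.0 kg

432.0


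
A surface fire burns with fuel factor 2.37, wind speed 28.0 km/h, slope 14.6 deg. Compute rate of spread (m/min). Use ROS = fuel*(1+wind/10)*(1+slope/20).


Formula: ROS = fuel * (1 + wind/10) * (1 + slope/20)
Wind factor = 1 + 28.0/10 = 3.8
Slope factor = 1 + 14.6/20 = 1.73
ROS = 2.37 * 3.8 * 1.73 = 15.58 m/min

15.58


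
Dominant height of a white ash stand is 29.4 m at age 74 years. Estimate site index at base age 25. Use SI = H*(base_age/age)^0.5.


Formula: SI = H_dom * (base_age / age)^0.5
Age ratio = 25 / 74 = 0.33784
sqrt(age_ratio) = 0.58124
SI = 29.4 * 0.58124 = 17.1 m

17.1


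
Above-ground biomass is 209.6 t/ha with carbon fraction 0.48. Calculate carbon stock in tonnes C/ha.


Formula: Carbon Stock = Biomass * Carbon Fraction
C = 209.6 t/ha * 0.48
C = 100.6 t C/ha

100.6


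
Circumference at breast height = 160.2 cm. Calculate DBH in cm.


Formula: DBH = C / pi
DBH = 160.2 / pi
pi = 3.14159...
DBH = 51.0 cm

51.0


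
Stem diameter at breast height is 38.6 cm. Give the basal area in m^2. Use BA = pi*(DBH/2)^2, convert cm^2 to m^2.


Formula: BA = pi * (DBH/2)^2 / 10000  (cm^2 to m^2)
Radius = DBH/2 = 38.6/2 = 19.3 cm
BA = pi * 19.3^2 / 10000
   = 1170.2118 cm^2 / 10000
   = 0.117 m^2

0.117


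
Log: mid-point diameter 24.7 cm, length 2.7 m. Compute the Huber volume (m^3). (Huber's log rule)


Huber: V = Am * L,  Am = pi*(Dm/200)^2
Am = pi*(24.7/200)^2 = 0.047916 m^2
V = 0.047916*2.7 = 0.1294 m^3

0.1294


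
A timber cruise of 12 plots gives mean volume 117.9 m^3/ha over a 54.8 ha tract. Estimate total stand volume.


Formula: Total Volume = Mean Volume per ha * Total Area
Total Volume = 117.9 m^3/ha * 54.8 ha
Total Volume = 6461 m^3

6461


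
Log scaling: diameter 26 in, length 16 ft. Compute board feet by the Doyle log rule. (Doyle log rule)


Doyle: BF = (D - 4)^2 * L / 16
Adjusted diameter = 26 - 4 = 22 in
(D-4)^2 = 22^2 = 484
BF = 484 * 16 / 16 = 484 BF

484


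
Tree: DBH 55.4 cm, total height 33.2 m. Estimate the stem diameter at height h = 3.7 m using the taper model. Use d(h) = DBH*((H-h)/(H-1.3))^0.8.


Taper: d(h) = DBH * ((H - h) / (H - 1.3))^0.8
Numerator = H - h = 33.2 - 3.7 = 29.5 m
Denominator = H - 1.3 = 33.2 - 1.3 = 31.9 m
Ratio = 29.5 / 31.9 = 0.92476
d = 55.4 * 0.92476^0.8 = 52.0 cm

52.0


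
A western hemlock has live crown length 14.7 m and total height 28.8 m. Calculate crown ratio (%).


Formula: Crown Ratio = (Crown Length / Total Height) * 100
CR = (14.7 m / 28.8 m) * 100
CR = 0.5104 * 100 = 51.0%

51.0


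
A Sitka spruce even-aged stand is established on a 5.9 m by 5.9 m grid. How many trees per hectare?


Formula: TPH = 10000 m^2/ha / (spacing_x * spacing_y)
Area per tree = 5.9 m * 5.9 m = 34.81 m^2
TPH = 10000 / 34.81 = 287 trees/ha

287


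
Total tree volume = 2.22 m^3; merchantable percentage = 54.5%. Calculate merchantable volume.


Formula: MV = V_total * (merchantable_pct / 100)
Merchantable fraction = 54.5% / 100 = 0.545
MV = 2.22 m^3 * 0.545 = 1.21 m^3

1.21


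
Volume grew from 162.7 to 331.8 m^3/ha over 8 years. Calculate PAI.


Formula: PAI = (V_T2 - V_T1) / (T2 - T1)
Volume increment = 331.8 - 162.7 = 169.1 m^3/ha
PAI = 169.1 / 8 = 21.14 m^3/ha/year

21.14


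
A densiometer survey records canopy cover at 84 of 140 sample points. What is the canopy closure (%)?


Formula: Canopy closure = covered points / total points * 100
Closure = 84 / 140 * 100
Closure = 0.6 * 100 = 60.0%

60.0


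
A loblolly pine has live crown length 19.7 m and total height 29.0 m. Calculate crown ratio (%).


Formula: Crown Ratio = (Crown Length / Total Height) * 100
CR = (19.7 m / 29.0 m) * 100
CR = 0.6793 * 100 = 67.9%

67.9


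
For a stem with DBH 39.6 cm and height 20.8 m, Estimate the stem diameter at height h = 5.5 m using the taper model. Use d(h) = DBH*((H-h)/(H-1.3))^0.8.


Taper: d(h) = DBH * ((H - h) / (H - 1.3))^0.8
Numerator = H - h = 20.8 - 5.5 = 15.3 m
Denominator = H - 1.3 = 20.8 - 1.3 = 19.5 m
Ratio = 15.3 / 19.5 = 0.78462
d = 39.6 * 0.78462^0.8 = 32.6 cm

32.6


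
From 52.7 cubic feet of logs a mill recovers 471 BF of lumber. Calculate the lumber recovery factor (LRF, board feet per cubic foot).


Formula: LRF = Lumber Output (BF) / Log Input (ft^3)
LRF = 471 BF / 52.7 ft^3
LRF = 8.94 BF/ft^3

8.94


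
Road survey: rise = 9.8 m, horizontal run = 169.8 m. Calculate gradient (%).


Formula: Gradient = rise / run * 100
Gradient = 9.8 / 169.8 * 100 = 5.8%

5.8


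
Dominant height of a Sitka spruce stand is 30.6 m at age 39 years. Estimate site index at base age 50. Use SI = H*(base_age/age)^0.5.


Formula: SI = H_dom * (base_age / age)^0.5
Age ratio = 50 / 39 = 1.28205
sqrt(age_ratio) = 1.13228
SI = 30.6 * 1.13228 = 34.6 m

34.6


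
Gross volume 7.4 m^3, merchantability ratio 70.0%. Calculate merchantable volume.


Formula: MV = V_total * (merchantable_pct / 100)
Merchantable fraction = 70.0% / 100 = 0.7
MV = 7.4 m^3 * 0.7 = 5.18 m^3

5.18


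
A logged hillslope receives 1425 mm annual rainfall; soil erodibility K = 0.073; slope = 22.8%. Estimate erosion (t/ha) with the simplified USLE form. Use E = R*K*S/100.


Formula: E = R * K * S / 100  (simplified USLE)
R * K = 1425 * 0.073 = 104.025
E = 104.025 * 22.8 / 100 = 23.72 t/ha

23.72


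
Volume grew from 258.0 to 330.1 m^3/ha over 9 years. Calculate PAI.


Formula: PAI = (V_T2 - V_T1) / (T2 - T1)
Volume increment = 330.1 - 258.0 = 72.1 m^3/ha
PAI = 72.1 / 9 = 8.01 m^3/ha/year

8.01


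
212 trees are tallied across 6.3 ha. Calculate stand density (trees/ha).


Formula: Stand Density = N_trees / Area_ha
Density = 212 trees / 6.3 ha
Density = 34 trees/ha

34


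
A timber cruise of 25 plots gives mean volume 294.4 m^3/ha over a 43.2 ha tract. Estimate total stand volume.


Formula: Total Volume = Mean Volume per ha * Total Area
Total Volume = 294.4 m^3/ha * 43.2 ha
Total Volume = 12718 m^3

12718


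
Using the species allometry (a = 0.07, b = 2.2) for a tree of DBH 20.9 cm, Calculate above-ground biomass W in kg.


Formula: W = a * DBH^b  (allometric power law)
DBH^b = 20.9^2.2 = 802.2724
W = 0.07 * 802.2724 = 56.2 kg

56.2


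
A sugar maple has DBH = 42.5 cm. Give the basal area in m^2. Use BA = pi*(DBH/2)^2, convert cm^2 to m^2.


Formula: BA = pi * (DBH/2)^2 / 10000  (cm^2 to m^2)
Radius = DBH/2 = 42.5/2 = 21.25 cm
BA = pi * 21.25^2 / 10000
   = 1418.6254 cm^2 / 10000
   = 0.1419 m^2

0.1419


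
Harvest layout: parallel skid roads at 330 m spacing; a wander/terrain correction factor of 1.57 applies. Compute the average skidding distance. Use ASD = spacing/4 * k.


Formula: ASD = (spacing / 4) * correction
Uncorrected distance = spacing / 4 = 330 / 4 = 82.5 m
ASD = 82.5 * 1.57 = 130 m

130


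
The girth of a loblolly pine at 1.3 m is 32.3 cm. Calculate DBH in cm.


Formula: DBH = C / pi
DBH = 32.3 / pi
pi = 3.14159...
DBH = 10.3 cm

10.3


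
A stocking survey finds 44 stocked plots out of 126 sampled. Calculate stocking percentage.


Formula: Stocking % = stocked plots / total plots * 100
Stocking = 44 / 126 * 100
Stocking = 0.3492 * 100 = 34.9%

34.9


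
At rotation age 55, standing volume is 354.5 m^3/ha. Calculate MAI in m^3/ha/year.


Formula: MAI = Total Volume / Stand Age
MAI = 354.5 m^3/ha / 55 years
MAI = 6.45 m^3/ha/year

6.45


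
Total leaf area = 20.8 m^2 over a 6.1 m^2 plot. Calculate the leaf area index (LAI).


Formula: LAI = total leaf area / ground area  (dimensionless)
LAI = 20.8 m^2 / 6.1 m^2
LAI = 3.41

3.41


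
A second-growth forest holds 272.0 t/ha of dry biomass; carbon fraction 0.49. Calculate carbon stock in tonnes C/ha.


Formula: Carbon Stock = Biomass * Carbon Fraction
C = 272.0 t/ha * 0.49
C = 133.3 t C/ha

133.3


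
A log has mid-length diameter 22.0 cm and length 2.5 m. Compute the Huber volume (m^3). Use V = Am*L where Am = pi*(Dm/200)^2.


Huber: V = Am * L,  Am = pi*(Dm/200)^2
Am = pi*(22.0/200)^2 = 0.038013 m^2
V = 0.038013*2.5 = 0.095 m^3

0.095


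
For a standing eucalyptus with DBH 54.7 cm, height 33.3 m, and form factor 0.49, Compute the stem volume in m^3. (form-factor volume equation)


Formula: V = pi * (DBH/200)^2 * H * ff
Radius = DBH/200 = 54.7/200 = 0.2735 m
Radius^2 = 0.2735^2 = 0.07480225 m^2
V = pi * 0.07480225 * 33.3 * 0.49
V = 3.834 m^3

3.834
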